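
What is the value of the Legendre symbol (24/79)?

Euler's criterion: (24/79) ≡ 24^39 (mod 79).
24^2 ≡ 23 (mod 79)
24^4 ≡ 55 (mod 79)
24^8 ≡ 23 (mod 79)
24^16 ≡ 55 (mod 79)
24^32 ≡ 23 (mod 79)
24^39 = 24^(32+4+2+1) ≡ 78 (mod 79).
Result is 78 ≡ −1, so (24/79) = −1.

-1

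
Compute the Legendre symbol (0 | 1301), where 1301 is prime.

0

Top reduces to 0: gcd > 1, so the symbol is 0.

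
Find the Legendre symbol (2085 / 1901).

1

First reduce: 2085 ≡ 184 (mod 1901).
Pull out 2^3: since 1901 ≡ 5 (mod 8), (2/1901) = -1, so (2/1901)^3 = -1.
Reciprocity: 23 ≡ 3 and 1901 ≡ 1 (mod 4), so (23/1901) = +(1901/23).
Reduce top mod 23: now compute (15/23).
Reciprocity: 15 ≡ 3 and 23 ≡ 3 (mod 4), so (15/23) = −(23/15).
Reduce top mod 15: now compute (8/15).
Pull out 2^3: since 15 ≡ 7 (mod 8), (2/15) = +1, so (2/15)^3 = +1.
Reached (1/15) = 1. Collecting the sign flips along the way, the symbol is +1.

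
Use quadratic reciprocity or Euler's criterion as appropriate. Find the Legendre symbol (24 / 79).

Pull out 2^3: since 79 ≡ 7 (mod 8), (2/79) = +1, so (2/79)^3 = +1.
Reciprocity: 3 ≡ 3 and 79 ≡ 3 (mod 4), so (3/79) = −(79/3).
Reduce top mod 3: now compute (1/3).
Reached (1/3) = 1. Collecting the sign flips along the way, the symbol is -1.

-1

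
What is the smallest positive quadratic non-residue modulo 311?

11

(2/311) = +1, so 2 is a residue.
(3/311) = +1, so 3 is a residue.
(4/311) = +1, so 4 is a residue.
(5/311) = +1, so 5 is a residue.
(6/311) = +1, so 6 is a residue.
(7/311) = +1, so 7 is a residue.
(8/311) = +1, so 8 is a residue.
(9/311) = +1, so 9 is a residue.
(10/311) = +1, so 10 is a residue.
(11/311) = −1, so 11 is the smallest positive non-residue mod 311.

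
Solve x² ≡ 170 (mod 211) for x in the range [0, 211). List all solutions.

35, 176

Since 211 ≡ 3 (mod 4), a square root of 170 is 170^((211+1)/4) = 170^53 mod 211.
Repeated squaring: 170^2≡204, 170^4≡49, 170^8≡80, 170^16≡70, 170^32≡47 (mod 211).
170^53 = 170^(32+16+4+1) ≡ 176 (mod 211).
Check: 176² = 30976 ≡ 170 (mod 211). The two roots are 35 and 176.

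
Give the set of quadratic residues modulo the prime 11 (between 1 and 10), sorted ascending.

1,3,4,5,9

Square k = 1,…,5 (k and 11−k give the same square):
1²=1, 2²=4, 3²=9, 4²≡5, 5²≡3 (mod 11).
So the quadratic residues mod 11 are {1, 3, 4, 5, 9}.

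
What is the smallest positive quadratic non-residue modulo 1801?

(2/1801) = +1, so 2 is a residue.
(3/1801) = +1, so 3 is a residue.
(4/1801) = +1, so 4 is a residue.
(5/1801) = +1, so 5 is a residue.
(6/1801) = +1, so 6 is a residue.
(7/1801) = +1, so 7 is a residue.
(8/1801) = +1, so 8 is a residue.
(9/1801) = +1, so 9 is a residue.
(10/1801) = +1, so 10 is a residue.
(11/1801) = −1, so 11 is the smallest positive non-residue mod 1801.

11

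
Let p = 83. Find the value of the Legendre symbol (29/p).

Euler's criterion: (29/83) ≡ 29^41 (mod 83).
29^2 ≡ 11 (mod 83)
29^4 ≡ 38 (mod 83)
29^8 ≡ 33 (mod 83)
29^16 ≡ 10 (mod 83)
29^32 ≡ 17 (mod 83)
29^41 = 29^(32+8+1) ≡ 1 (mod 83).
Result is 1, so (29/83) = 1.

1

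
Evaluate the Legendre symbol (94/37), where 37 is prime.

Euler's criterion: (94/37) ≡ 20^18 (mod 37).
20^2 ≡ 30 (mod 37)
20^4 ≡ 12 (mod 37)
20^8 ≡ 33 (mod 37)
20^16 ≡ 16 (mod 37)
20^18 = 20^(16+2) ≡ 36 (mod 37).
Result is 36 ≡ −1, so (94/37) = −1.

-1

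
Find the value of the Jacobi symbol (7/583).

-1

Reciprocity: 7 ≡ 3 and 583 ≡ 3 (mod 4), so (7/583) = −(583/7).
Reduce top mod 7: now compute (2/7).
Pull out 2: since 7 ≡ 7 (mod 8), (2/7) = +1.
Reached (1/7) = 1. Collecting the sign flips along the way, the symbol is -1.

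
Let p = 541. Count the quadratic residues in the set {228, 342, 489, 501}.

1

(228/541) = +1 → QR.
(342/541) = -1 → non-residue.
(489/541) = -1 → non-residue.
(501/541) = -1 → non-residue.
Total quadratic residues among the 4: 1.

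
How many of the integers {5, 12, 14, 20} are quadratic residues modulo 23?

1

(5/23) = -1 → non-residue.
(12/23) = +1 → QR.
(14/23) = -1 → non-residue.
(20/23) = -1 → non-residue.
Total quadratic residues among the 4: 1.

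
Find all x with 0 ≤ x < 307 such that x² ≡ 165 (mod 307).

Since 307 ≡ 3 (mod 4), a square root of 165 is 165^((307+1)/4) = 165^77 mod 307.
Repeated squaring: 165^2≡209, 165^4≡87, 165^8≡201, 165^16≡184, 165^32≡86, 165^64≡28 (mod 307).
165^77 = 165^(64+8+4+1) ≡ 127 (mod 307).
Check: 127² = 16129 ≡ 165 (mod 307). The two roots are 127 and 180.

127, 180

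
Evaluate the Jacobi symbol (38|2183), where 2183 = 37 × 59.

-1

Pull out 2: since 2183 ≡ 7 (mod 8), (2/2183) = +1.
Reciprocity: 19 ≡ 3 and 2183 ≡ 3 (mod 4), so (19/2183) = −(2183/19).
Reduce top mod 19: now compute (17/19).
Reciprocity: 17 ≡ 1 and 19 ≡ 3 (mod 4), so (17/19) = +(19/17).
Reduce top mod 17: now compute (2/17).
Pull out 2: since 17 ≡ 1 (mod 8), (2/17) = +1.
Reached (1/17) = 1. Collecting the sign flips along the way, the symbol is -1.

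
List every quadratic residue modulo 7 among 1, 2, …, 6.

1,2,4

Square k = 1,…,3 (k and 7−k give the same square):
1²=1, 2²=4, 3²≡2 (mod 7).
So the quadratic residues mod 7 are {1, 2, 4}.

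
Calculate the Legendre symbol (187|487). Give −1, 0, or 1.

Euler's criterion: (187/487) ≡ 187^243 (mod 487).
187^2 ≡ 392 (mod 487)
187^4 ≡ 259 (mod 487)
187^8 ≡ 362 (mod 487)
187^16 ≡ 41 (mod 487)
187^32 ≡ 220 (mod 487)
187^64 ≡ 187 (mod 487)
187^128 ≡ 392 (mod 487)
187^243 = 187^(128+64+32+16+2+1) ≡ 1 (mod 487).
Result is 1, so (187/487) = 1.

1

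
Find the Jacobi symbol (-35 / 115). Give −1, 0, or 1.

First reduce: -35 ≡ 80 (mod 115).
Pull out 2^4: since 115 ≡ 3 (mod 8), (2/115) = -1, so (2/115)^4 = +1.
Reciprocity: 5 ≡ 1 and 115 ≡ 3 (mod 4), so (5/115) = +(115/5).
Reduce top mod 5: now compute (0/5).
Top reduces to 0: gcd > 1, so the symbol is 0.

0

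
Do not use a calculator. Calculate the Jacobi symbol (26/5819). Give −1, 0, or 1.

1

Pull out 2: since 5819 ≡ 3 (mod 8), (2/5819) = -1.
Reciprocity: 13 ≡ 1 and 5819 ≡ 3 (mod 4), so (13/5819) = +(5819/13).
Reduce top mod 13: now compute (8/13).
Pull out 2^3: since 13 ≡ 5 (mod 8), (2/13) = -1, so (2/13)^3 = -1.
Reached (1/13) = 1. Collecting the sign flips along the way, the symbol is +1.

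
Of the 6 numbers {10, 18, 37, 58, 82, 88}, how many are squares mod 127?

4

(10/127) = -1 → non-residue.
(18/127) = +1 → QR.
(37/127) = +1 → QR.
(58/127) = -1 → non-residue.
(82/127) = +1 → QR.
(88/127) = +1 → QR.
Total quadratic residues among the 6: 4.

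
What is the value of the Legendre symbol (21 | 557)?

Euler's criterion: (21/557) ≡ 21^278 (mod 557).
21^2 ≡ 441 (mod 557)
21^4 ≡ 88 (mod 557)
21^8 ≡ 503 (mod 557)
21^16 ≡ 131 (mod 557)
21^32 ≡ 451 (mod 557)
21^64 ≡ 96 (mod 557)
21^128 ≡ 304 (mod 557)
21^256 ≡ 511 (mod 557)
21^278 = 21^(256+16+4+2) ≡ 556 (mod 557).
Result is 556 ≡ −1, so (21/557) = −1.

-1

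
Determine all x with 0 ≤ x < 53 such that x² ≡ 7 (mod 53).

22, 31

53 ≡ 1 (mod 4), so we find a root by search.
Trying successive values, 22² = 484 ≡ 7 (mod 53). The other root is 53 − 22 = 31.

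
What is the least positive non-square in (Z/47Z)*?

(2/47) = +1, so 2 is a residue.
(3/47) = +1, so 3 is a residue.
(4/47) = +1, so 4 is a residue.
(5/47) = −1, so 5 is the smallest positive non-residue mod 47.

5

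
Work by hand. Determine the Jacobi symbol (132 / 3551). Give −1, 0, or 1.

-1

Pull out 2^2: since 3551 ≡ 7 (mod 8), (2/3551) = +1, so (2/3551)^2 = +1.
Reciprocity: 33 ≡ 1 and 3551 ≡ 3 (mod 4), so (33/3551) = +(3551/33).
Reduce top mod 33: now compute (20/33).
Pull out 2^2: since 33 ≡ 1 (mod 8), (2/33) = +1, so (2/33)^2 = +1.
Reciprocity: 5 ≡ 1 and 33 ≡ 1 (mod 4), so (5/33) = +(33/5).
Reduce top mod 5: now compute (3/5).
Reciprocity: 3 ≡ 3 and 5 ≡ 1 (mod 4), so (3/5) = +(5/3).
Reduce top mod 3: now compute (2/3).
Pull out 2: since 3 ≡ 3 (mod 8), (2/3) = -1.
Reached (1/3) = 1. Collecting the sign flips along the way, the symbol is -1.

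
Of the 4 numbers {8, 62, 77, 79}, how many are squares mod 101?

2

(8/101) = -1 → non-residue.
(62/101) = -1 → non-residue.
(77/101) = +1 → QR.
(79/101) = +1 → QR.
Total quadratic residues among the 4: 2.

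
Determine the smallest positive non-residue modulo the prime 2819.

2

(2/2819) = −1, so 2 is the smallest positive non-residue mod 2819.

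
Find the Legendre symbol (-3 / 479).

-1

Euler's criterion: (-3/479) ≡ 476^239 (mod 479).
476^2 ≡ 9 (mod 479)
476^4 ≡ 81 (mod 479)
476^8 ≡ 334 (mod 479)
476^16 ≡ 428 (mod 479)
476^32 ≡ 206 (mod 479)
476^64 ≡ 284 (mod 479)
476^128 ≡ 184 (mod 479)
476^239 = 476^(128+64+32+8+4+2+1) ≡ 478 (mod 479).
Result is 478 ≡ −1, so (-3/479) = −1.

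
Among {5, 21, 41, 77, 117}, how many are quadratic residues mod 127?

3

(5/127) = -1 → non-residue.
(21/127) = +1 → QR.
(41/127) = +1 → QR.
(77/127) = -1 → non-residue.
(117/127) = +1 → QR.
Total quadratic residues among the 5: 3.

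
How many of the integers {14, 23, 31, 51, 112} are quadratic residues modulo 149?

2

(14/149) = -1 → non-residue.
(23/149) = -1 → non-residue.
(31/149) = +1 → QR.
(51/149) = -1 → non-residue.
(112/149) = +1 → QR.
Total quadratic residues among the 5: 2.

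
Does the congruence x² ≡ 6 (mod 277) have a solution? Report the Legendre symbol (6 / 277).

Pull out 2: since 277 ≡ 5 (mod 8), (2/277) = -1.
Reciprocity: 3 ≡ 3 and 277 ≡ 1 (mod 4), so (3/277) = +(277/3).
Reduce top mod 3: now compute (1/3).
Reached (1/3) = 1. Collecting the sign flips along the way, the symbol is -1.

-1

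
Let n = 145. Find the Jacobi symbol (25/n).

Reciprocity: 25 ≡ 1 and 145 ≡ 1 (mod 4), so (25/145) = +(145/25).
Reduce top mod 25: now compute (20/25).
Pull out 2^2: since 25 ≡ 1 (mod 8), (2/25) = +1, so (2/25)^2 = +1.
Reciprocity: 5 ≡ 1 and 25 ≡ 1 (mod 4), so (5/25) = +(25/5).
Reduce top mod 5: now compute (0/5).
Top reduces to 0: gcd > 1, so the symbol is 0.

0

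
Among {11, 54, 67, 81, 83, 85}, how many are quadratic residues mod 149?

(11/149) = -1 → non-residue.
(54/149) = +1 → QR.
(67/149) = +1 → QR.
(81/149) = +1 → QR.
(83/149) = -1 → non-residue.
(85/149) = +1 → QR.
Total quadratic residues among the 6: 4.

4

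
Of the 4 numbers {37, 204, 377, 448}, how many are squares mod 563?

2

(37/563) = -1 → non-residue.
(204/563) = +1 → QR.
(377/563) = -1 → non-residue.
(448/563) = +1 → QR.
Total quadratic residues among the 4: 2.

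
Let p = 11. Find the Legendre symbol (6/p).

Euler's criterion: (6/11) ≡ 6^5 (mod 11).
6^2 ≡ 3 (mod 11)
6^4 ≡ 9 (mod 11)
6^5 = 6^(4+1) ≡ 10 (mod 11).
Result is 10 ≡ −1, so (6/11) = −1.

-1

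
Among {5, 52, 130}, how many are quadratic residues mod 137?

1

(5/137) = -1 → non-residue.
(52/137) = -1 → non-residue.
(130/137) = +1 → QR.
Total quadratic residues among the 3: 1.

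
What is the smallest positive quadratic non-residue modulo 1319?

13

(2/1319) = +1, so 2 is a residue.
(3/1319) = +1, so 3 is a residue.
(4/1319) = +1, so 4 is a residue.
(5/1319) = +1, so 5 is a residue.
(6/1319) = +1, so 6 is a residue.
(7/1319) = +1, so 7 is a residue.
(8/1319) = +1, so 8 is a residue.
(9/1319) = +1, so 9 is a residue.
(10/1319) = +1, so 10 is a residue.
(11/1319) = +1, so 11 is a residue.
(12/1319) = +1, so 12 is a residue.
(13/1319) = −1, so 13 is the smallest positive non-residue mod 1319.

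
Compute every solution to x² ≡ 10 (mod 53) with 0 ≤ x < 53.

13, 40

53 ≡ 1 (mod 4), so we find a root by search.
Trying successive values, 13² = 169 ≡ 10 (mod 53). The other root is 53 − 13 = 40.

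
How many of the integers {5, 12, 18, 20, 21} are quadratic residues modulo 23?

(5/23) = -1 → non-residue.
(12/23) = +1 → QR.
(18/23) = +1 → QR.
(20/23) = -1 → non-residue.
(21/23) = -1 → non-residue.
Total quadratic residues among the 5: 2.

2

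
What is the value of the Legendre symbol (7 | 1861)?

Reciprocity: 7 ≡ 3 and 1861 ≡ 1 (mod 4), so (7/1861) = +(1861/7).
Reduce top mod 7: now compute (6/7).
Pull out 2: since 7 ≡ 7 (mod 8), (2/7) = +1.
Reciprocity: 3 ≡ 3 and 7 ≡ 3 (mod 4), so (3/7) = −(7/3).
Reduce top mod 3: now compute (1/3).
Reached (1/3) = 1. Collecting the sign flips along the way, the symbol is -1.

-1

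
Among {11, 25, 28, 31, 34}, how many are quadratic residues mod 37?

4

(11/37) = +1 → QR.
(25/37) = +1 → QR.
(28/37) = +1 → QR.
(31/37) = -1 → non-residue.
(34/37) = +1 → QR.
Total quadratic residues among the 5: 4.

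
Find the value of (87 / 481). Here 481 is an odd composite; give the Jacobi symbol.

-1

Reciprocity: 87 ≡ 3 and 481 ≡ 1 (mod 4), so (87/481) = +(481/87).
Reduce top mod 87: now compute (46/87).
Pull out 2: since 87 ≡ 7 (mod 8), (2/87) = +1.
Reciprocity: 23 ≡ 3 and 87 ≡ 3 (mod 4), so (23/87) = −(87/23).
Reduce top mod 23: now compute (18/23).
Pull out 2: since 23 ≡ 7 (mod 8), (2/23) = +1.
Reciprocity: 9 ≡ 1 and 23 ≡ 3 (mod 4), so (9/23) = +(23/9).
Reduce top mod 9: now compute (5/9).
Reciprocity: 5 ≡ 1 and 9 ≡ 1 (mod 4), so (5/9) = +(9/5).
Reduce top mod 5: now compute (4/5).
Pull out 2^2: since 5 ≡ 5 (mod 8), (2/5) = -1, so (2/5)^2 = +1.
Reached (1/5) = 1. Collecting the sign flips along the way, the symbol is -1.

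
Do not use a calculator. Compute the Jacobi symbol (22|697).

1

Pull out 2: since 697 ≡ 1 (mod 8), (2/697) = +1.
Reciprocity: 11 ≡ 3 and 697 ≡ 1 (mod 4), so (11/697) = +(697/11).
Reduce top mod 11: now compute (4/11).
Pull out 2^2: since 11 ≡ 3 (mod 8), (2/11) = -1, so (2/11)^2 = +1.
Reached (1/11) = 1. Collecting the sign flips along the way, the symbol is +1.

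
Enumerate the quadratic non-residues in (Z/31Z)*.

Square k = 1,…,15 (k and 31−k give the same square):
1²=1, 2²=4, 3²=9, 4²=16, 5²=25, 6²≡5, 7²≡18, 8²≡2, 9²≡19, 10²≡7, 11²≡28, 12²≡20, 13²≡14, 14²≡10, 15²≡8 (mod 31).
The residues are {1, 2, 4, 5, 7, 8, 9, 10, 14, 16, 18, 19, 20, 25, 28}; the non-residues are the remaining 15 nonzero classes.

3 6 11 12 13 15 17 21 22 23 24 26 27 29 30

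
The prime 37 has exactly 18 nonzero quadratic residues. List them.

Square k = 1,…,18 (k and 37−k give the same square):
1²=1, 2²=4, 3²=9, 4²=16, 5²=25, 6²=36, 7²≡12, 8²≡27, 9²≡7, 10²≡26, 11²≡10, 12²≡33, 13²≡21, 14²≡11, 15²≡3, 16²≡34, 17²≡30, 18²≡28 (mod 37).
So the quadratic residues mod 37 are {1, 3, 4, 7, 9, 10, 11, 12, 16, 21, 25, 26, 27, 28, 30, 33, 34, 36}.

1, 3, 4, 7, 9, 10, 11, 12, 16, 21, 25, 26, 27, 28, 30, 33, 34, 36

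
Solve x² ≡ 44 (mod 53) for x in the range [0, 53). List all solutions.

53 ≡ 1 (mod 4), so we find a root by search.
Trying successive values, 16² = 256 ≡ 44 (mod 53). The other root is 53 − 16 = 37.

16, 37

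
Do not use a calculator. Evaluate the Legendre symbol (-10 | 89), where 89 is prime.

1

First reduce: -10 ≡ 79 (mod 89).
Reciprocity: 79 ≡ 3 and 89 ≡ 1 (mod 4), so (79/89) = +(89/79).
Reduce top mod 79: now compute (10/79).
Pull out 2: since 79 ≡ 7 (mod 8), (2/79) = +1.
Reciprocity: 5 ≡ 1 and 79 ≡ 3 (mod 4), so (5/79) = +(79/5).
Reduce top mod 5: now compute (4/5).
Pull out 2^2: since 5 ≡ 5 (mod 8), (2/5) = -1, so (2/5)^2 = +1.
Reached (1/5) = 1. Collecting the sign flips along the way, the symbol is +1.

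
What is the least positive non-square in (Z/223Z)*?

(2/223) = +1, so 2 is a residue.
(3/223) = −1, so 3 is the smallest positive non-residue mod 223.

3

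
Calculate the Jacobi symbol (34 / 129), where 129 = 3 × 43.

-1

Pull out 2: since 129 ≡ 1 (mod 8), (2/129) = +1.
Reciprocity: 17 ≡ 1 and 129 ≡ 1 (mod 4), so (17/129) = +(129/17).
Reduce top mod 17: now compute (10/17).
Pull out 2: since 17 ≡ 1 (mod 8), (2/17) = +1.
Reciprocity: 5 ≡ 1 and 17 ≡ 1 (mod 4), so (5/17) = +(17/5).
Reduce top mod 5: now compute (2/5).
Pull out 2: since 5 ≡ 5 (mod 8), (2/5) = -1.
Reached (1/5) = 1. Collecting the sign flips along the way, the symbol is -1.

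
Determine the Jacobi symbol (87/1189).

0

Reciprocity: 87 ≡ 3 and 1189 ≡ 1 (mod 4), so (87/1189) = +(1189/87).
Reduce top mod 87: now compute (58/87).
Pull out 2: since 87 ≡ 7 (mod 8), (2/87) = +1.
Reciprocity: 29 ≡ 1 and 87 ≡ 3 (mod 4), so (29/87) = +(87/29).
Reduce top mod 29: now compute (0/29).
Top reduces to 0: gcd > 1, so the symbol is 0.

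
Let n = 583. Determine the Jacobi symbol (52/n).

-1

Pull out 2^2: since 583 ≡ 7 (mod 8), (2/583) = +1, so (2/583)^2 = +1.
Reciprocity: 13 ≡ 1 and 583 ≡ 3 (mod 4), so (13/583) = +(583/13).
Reduce top mod 13: now compute (11/13).
Reciprocity: 11 ≡ 3 and 13 ≡ 1 (mod 4), so (11/13) = +(13/11).
Reduce top mod 11: now compute (2/11).
Pull out 2: since 11 ≡ 3 (mod 8), (2/11) = -1.
Reached (1/11) = 1. Collecting the sign flips along the way, the symbol is -1.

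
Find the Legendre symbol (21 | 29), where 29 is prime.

Reciprocity: 21 ≡ 1 and 29 ≡ 1 (mod 4), so (21/29) = +(29/21).
Reduce top mod 21: now compute (8/21).
Pull out 2^3: since 21 ≡ 5 (mod 8), (2/21) = -1, so (2/21)^3 = -1.
Reached (1/21) = 1. Collecting the sign flips along the way, the symbol is -1.

-1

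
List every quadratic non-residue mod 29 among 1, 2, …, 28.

Square k = 1,…,14 (k and 29−k give the same square):
1²=1, 2²=4, 3²=9, 4²=16, 5²=25, 6²≡7, 7²≡20, 8²≡6, 9²≡23, 10²≡13, 11²≡5, 12²≡28, 13²≡24, 14²≡22 (mod 29).
The residues are {1, 4, 5, 6, 7, 9, 13, 16, 20, 22, 23, 24, 25, 28}; the non-residues are the remaining 14 nonzero classes.

2 3 8 10 11 12 14 15 17 18 19 21 26 27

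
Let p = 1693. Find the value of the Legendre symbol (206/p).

Pull out 2: since 1693 ≡ 5 (mod 8), (2/1693) = -1.
Reciprocity: 103 ≡ 3 and 1693 ≡ 1 (mod 4), so (103/1693) = +(1693/103).
Reduce top mod 103: now compute (45/103).
Reciprocity: 45 ≡ 1 and 103 ≡ 3 (mod 4), so (45/103) = +(103/45).
Reduce top mod 45: now compute (13/45).
Reciprocity: 13 ≡ 1 and 45 ≡ 1 (mod 4), so (13/45) = +(45/13).
Reduce top mod 13: now compute (6/13).
Pull out 2: since 13 ≡ 5 (mod 8), (2/13) = -1.
Reciprocity: 3 ≡ 3 and 13 ≡ 1 (mod 4), so (3/13) = +(13/3).
Reduce top mod 3: now compute (1/3).
Reached (1/3) = 1. Collecting the sign flips along the way, the symbol is +1.

1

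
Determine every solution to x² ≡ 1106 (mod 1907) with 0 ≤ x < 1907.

Since 1907 ≡ 3 (mod 4), a square root of 1106 is 1106^((1907+1)/4) = 1106^477 mod 1907.
Repeated squaring: 1106^2≡849, 1106^4≡1862, 1106^8≡118, 1106^16≡575, 1106^32≡714, 1106^64≡627, 1106^128≡287, 1106^256≡368 (mod 1907).
1106^477 = 1106^(256+128+64+16+8+4+1) ≡ 717 (mod 1907).
Check: 717² = 514089 ≡ 1106 (mod 1907). The two roots are 717 and 1190.

717, 1190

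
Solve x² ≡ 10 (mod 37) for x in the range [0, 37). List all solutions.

11, 26

37 ≡ 1 (mod 4), so we find a root by search.
Trying successive values, 11² = 121 ≡ 10 (mod 37). The other root is 37 − 11 = 26.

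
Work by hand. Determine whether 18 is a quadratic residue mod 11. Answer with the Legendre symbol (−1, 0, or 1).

Euler's criterion: (18/11) ≡ 7^5 (mod 11).
7^2 ≡ 5 (mod 11)
7^4 ≡ 3 (mod 11)
7^5 = 7^(4+1) ≡ 10 (mod 11).
Result is 10 ≡ −1, so (18/11) = −1.

-1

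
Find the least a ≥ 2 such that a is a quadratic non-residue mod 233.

(2/233) = +1, so 2 is a residue.
(3/233) = −1, so 3 is the smallest positive non-residue mod 233.

3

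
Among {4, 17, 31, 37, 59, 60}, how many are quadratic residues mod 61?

2

(4/61) = +1 → QR.
(17/61) = -1 → non-residue.
(31/61) = -1 → non-residue.
(37/61) = -1 → non-residue.
(59/61) = -1 → non-residue.
(60/61) = +1 → QR.
Total quadratic residues among the 6: 2.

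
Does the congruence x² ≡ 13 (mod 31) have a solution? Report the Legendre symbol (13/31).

Reciprocity: 13 ≡ 1 and 31 ≡ 3 (mod 4), so (13/31) = +(31/13).
Reduce top mod 13: now compute (5/13).
Reciprocity: 5 ≡ 1 and 13 ≡ 1 (mod 4), so (5/13) = +(13/5).
Reduce top mod 5: now compute (3/5).
Reciprocity: 3 ≡ 3 and 5 ≡ 1 (mod 4), so (3/5) = +(5/3).
Reduce top mod 3: now compute (2/3).
Pull out 2: since 3 ≡ 3 (mod 8), (2/3) = -1.
Reached (1/3) = 1. Collecting the sign flips along the way, the symbol is -1.

-1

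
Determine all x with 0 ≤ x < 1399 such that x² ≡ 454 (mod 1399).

Since 1399 ≡ 3 (mod 4), a square root of 454 is 454^((1399+1)/4) = 454^350 mod 1399.
Repeated squaring: 454^2≡463, 454^4≡322, 454^8≡158, 454^16≡1181, 454^32≡1357, 454^64≡365, 454^128≡320, 454^256≡273 (mod 1399).
454^350 = 454^(256+64+16+8+4+2) ≡ 624 (mod 1399).
Check: 624² = 389376 ≡ 454 (mod 1399). The two roots are 624 and 775.

624, 775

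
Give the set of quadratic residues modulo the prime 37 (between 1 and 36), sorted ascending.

Square k = 1,…,18 (k and 37−k give the same square):
1²=1, 2²=4, 3²=9, 4²=16, 5²=25, 6²=36, 7²≡12, 8²≡27, 9²≡7, 10²≡26, 11²≡10, 12²≡33, 13²≡21, 14²≡11, 15²≡3, 16²≡34, 17²≡30, 18²≡28 (mod 37).
So the quadratic residues mod 37 are {1, 3, 4, 7, 9, 10, 11, 12, 16, 21, 25, 26, 27, 28, 30, 33, 34, 36}.

1 3 4 7 9 10 11 12 16 21 25 26 27 28 30 33 34 36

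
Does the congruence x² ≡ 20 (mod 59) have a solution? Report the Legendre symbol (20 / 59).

1

Euler's criterion: (20/59) ≡ 20^29 (mod 59).
20^2 ≡ 46 (mod 59)
20^4 ≡ 51 (mod 59)
20^8 ≡ 5 (mod 59)
20^16 ≡ 25 (mod 59)
20^29 = 20^(16+8+4+1) ≡ 1 (mod 59).
Result is 1, so (20/59) = 1.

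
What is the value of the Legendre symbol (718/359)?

First reduce: 718 ≡ 0 (mod 359).
Top reduces to 0: gcd > 1, so the symbol is 0.

0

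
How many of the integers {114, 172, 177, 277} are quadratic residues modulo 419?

(114/419) = +1 → QR.
(172/419) = +1 → QR.
(177/419) = +1 → QR.
(277/419) = -1 → non-residue.
Total quadratic residues among the 4: 3.

3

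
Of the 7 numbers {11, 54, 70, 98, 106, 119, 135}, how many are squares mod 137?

4

(11/137) = +1 → QR.
(54/137) = -1 → non-residue.
(70/137) = -1 → non-residue.
(98/137) = +1 → QR.
(106/137) = -1 → non-residue.
(119/137) = +1 → QR.
(135/137) = +1 → QR.
Total quadratic residues among the 7: 4.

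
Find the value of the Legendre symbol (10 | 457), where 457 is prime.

-1

Pull out 2: since 457 ≡ 1 (mod 8), (2/457) = +1.
Reciprocity: 5 ≡ 1 and 457 ≡ 1 (mod 4), so (5/457) = +(457/5).
Reduce top mod 5: now compute (2/5).
Pull out 2: since 5 ≡ 5 (mod 8), (2/5) = -1.
Reached (1/5) = 1. Collecting the sign flips along the way, the symbol is -1.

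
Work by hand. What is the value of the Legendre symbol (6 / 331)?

1

Pull out 2: since 331 ≡ 3 (mod 8), (2/331) = -1.
Reciprocity: 3 ≡ 3 and 331 ≡ 3 (mod 4), so (3/331) = −(331/3).
Reduce top mod 3: now compute (1/3).
Reached (1/3) = 1. Collecting the sign flips along the way, the symbol is +1.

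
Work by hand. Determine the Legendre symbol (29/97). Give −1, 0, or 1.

-1

Reciprocity: 29 ≡ 1 and 97 ≡ 1 (mod 4), so (29/97) = +(97/29).
Reduce top mod 29: now compute (10/29).
Pull out 2: since 29 ≡ 5 (mod 8), (2/29) = -1.
Reciprocity: 5 ≡ 1 and 29 ≡ 1 (mod 4), so (5/29) = +(29/5).
Reduce top mod 5: now compute (4/5).
Pull out 2^2: since 5 ≡ 5 (mod 8), (2/5) = -1, so (2/5)^2 = +1.
Reached (1/5) = 1. Collecting the sign flips along the way, the symbol is -1.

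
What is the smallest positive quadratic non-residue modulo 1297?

5

(2/1297) = +1, so 2 is a residue.
(3/1297) = +1, so 3 is a residue.
(4/1297) = +1, so 4 is a residue.
(5/1297) = −1, so 5 is the smallest positive non-residue mod 1297.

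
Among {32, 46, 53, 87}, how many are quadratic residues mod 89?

(32/89) = +1 → QR.
(46/89) = -1 → non-residue.
(53/89) = +1 → QR.
(87/89) = +1 → QR.
Total quadratic residues among the 4: 3.

3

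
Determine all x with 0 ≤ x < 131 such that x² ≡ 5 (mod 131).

23, 108

Since 131 ≡ 3 (mod 4), a square root of 5 is 5^((131+1)/4) = 5^33 mod 131.
Repeated squaring: 5^2≡25, 5^4≡101, 5^8≡114, 5^16≡27, 5^32≡74 (mod 131).
5^33 = 5^(32+1) ≡ 108 (mod 131).
Check: 108² = 11664 ≡ 5 (mod 131). The two roots are 23 and 108.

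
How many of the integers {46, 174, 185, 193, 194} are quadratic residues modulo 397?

0

(46/397) = -1 → non-residue.
(174/397) = -1 → non-residue.
(185/397) = -1 → non-residue.
(193/397) = -1 → non-residue.
(194/397) = -1 → non-residue.
Total quadratic residues among the 5: 0.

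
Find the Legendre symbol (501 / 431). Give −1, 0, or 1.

-1

Euler's criterion: (501/431) ≡ 70^215 (mod 431).
70^2 ≡ 159 (mod 431)
70^4 ≡ 283 (mod 431)
70^8 ≡ 354 (mod 431)
70^16 ≡ 326 (mod 431)
70^32 ≡ 250 (mod 431)
70^64 ≡ 5 (mod 431)
70^128 ≡ 25 (mod 431)
70^215 = 70^(128+64+16+4+2+1) ≡ 430 (mod 431).
Result is 430 ≡ −1, so (501/431) = −1.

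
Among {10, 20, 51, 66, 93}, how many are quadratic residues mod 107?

1

(10/107) = +1 → QR.
(20/107) = -1 → non-residue.
(51/107) = -1 → non-residue.
(66/107) = -1 → non-residue.
(93/107) = -1 → non-residue.
Total quadratic residues among the 5: 1.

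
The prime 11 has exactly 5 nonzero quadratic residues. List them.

1 3 4 5 9

Square k = 1,…,5 (k and 11−k give the same square):
1²=1, 2²=4, 3²=9, 4²≡5, 5²≡3 (mod 11).
So the quadratic residues mod 11 are {1, 3, 4, 5, 9}.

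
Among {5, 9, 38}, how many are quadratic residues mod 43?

(5/43) = -1 → non-residue.
(9/43) = +1 → QR.
(38/43) = +1 → QR.
Total quadratic residues among the 3: 2.

2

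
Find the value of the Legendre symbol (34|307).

Pull out 2: since 307 ≡ 3 (mod 8), (2/307) = -1.
Reciprocity: 17 ≡ 1 and 307 ≡ 3 (mod 4), so (17/307) = +(307/17).
Reduce top mod 17: now compute (1/17).
Reached (1/17) = 1. Collecting the sign flips along the way, the symbol is -1.

-1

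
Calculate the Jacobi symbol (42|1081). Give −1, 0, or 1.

Pull out 2: since 1081 ≡ 1 (mod 8), (2/1081) = +1.
Reciprocity: 21 ≡ 1 and 1081 ≡ 1 (mod 4), so (21/1081) = +(1081/21).
Reduce top mod 21: now compute (10/21).
Pull out 2: since 21 ≡ 5 (mod 8), (2/21) = -1.
Reciprocity: 5 ≡ 1 and 21 ≡ 1 (mod 4), so (5/21) = +(21/5).
Reduce top mod 5: now compute (1/5).
Reached (1/5) = 1. Collecting the sign flips along the way, the symbol is -1.

-1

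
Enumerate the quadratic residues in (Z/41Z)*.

Square k = 1,…,20 (k and 41−k give the same square):
1²=1, 2²=4, 3²=9, 4²=16, 5²=25, 6²=36, 7²≡8, 8²≡23, 9²≡40, 10²≡18, 11²≡39, 12²≡21, 13²≡5, 14²≡32, 15²≡20, 16²≡10, 17²≡2, 18²≡37, 19²≡33, 20²≡31 (mod 41).
So the quadratic residues mod 41 are {1, 2, 4, 5, 8, 9, 10, 16, 18, 20, 21, 23, 25, 31, 32, 33, 36, 37, 39, 40}.

1, 2, 4, 5, 8, 9, 10, 16, 18, 20, 21, 23, 25, 31, 32, 33, 36, 37, 39, 40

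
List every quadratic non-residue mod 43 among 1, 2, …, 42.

2 3 5 7 8 12 18 19 20 22 26 27 28 29 30 32 33 34 37 39 42

Square k = 1,…,21 (k and 43−k give the same square):
1²=1, 2²=4, 3²=9, 4²=16, 5²=25, 6²=36, 7²≡6, 8²≡21, 9²≡38, 10²≡14, 11²≡35, 12²≡15, 13²≡40, 14²≡24, 15²≡10, 16²≡41, 17²≡31, 18²≡23, 19²≡17, 20²≡13, 21²≡11 (mod 43).
The residues are {1, 4, 6, 9, 10, 11, 13, 14, 15, 16, 17, 21, 23, 24, 25, 31, 35, 36, 38, 40, 41}; the non-residues are the remaining 21 nonzero classes.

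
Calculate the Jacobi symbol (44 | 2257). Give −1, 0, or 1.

Pull out 2^2: since 2257 ≡ 1 (mod 8), (2/2257) = +1, so (2/2257)^2 = +1.
Reciprocity: 11 ≡ 3 and 2257 ≡ 1 (mod 4), so (11/2257) = +(2257/11).
Reduce top mod 11: now compute (2/11).
Pull out 2: since 11 ≡ 3 (mod 8), (2/11) = -1.
Reached (1/11) = 1. Collecting the sign flips along the way, the symbol is -1.

-1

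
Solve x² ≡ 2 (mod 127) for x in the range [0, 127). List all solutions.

16, 111

Since 127 ≡ 3 (mod 4), a square root of 2 is 2^((127+1)/4) = 2^32 mod 127.
Repeated squaring: 2^2≡4, 2^4≡16, 2^8≡2, 2^16≡4, 2^32≡16 (mod 127).
2^32 = 2^(32) ≡ 16 (mod 127).
Check: 16² = 256 ≡ 2 (mod 127). The two roots are 16 and 111.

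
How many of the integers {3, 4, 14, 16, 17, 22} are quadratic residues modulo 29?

3

(3/29) = -1 → non-residue.
(4/29) = +1 → QR.
(14/29) = -1 → non-residue.
(16/29) = +1 → QR.
(17/29) = -1 → non-residue.
(22/29) = +1 → QR.
Total quadratic residues among the 6: 3.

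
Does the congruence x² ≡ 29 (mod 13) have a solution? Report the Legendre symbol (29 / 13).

1

First reduce: 29 ≡ 3 (mod 13).
Reciprocity: 3 ≡ 3 and 13 ≡ 1 (mod 4), so (3/13) = +(13/3).
Reduce top mod 3: now compute (1/3).
Reached (1/3) = 1. Collecting the sign flips along the way, the symbol is +1.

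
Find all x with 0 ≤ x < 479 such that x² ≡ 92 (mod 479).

Since 479 ≡ 3 (mod 4), a square root of 92 is 92^((479+1)/4) = 92^120 mod 479.
Repeated squaring: 92^2≡321, 92^4≡56, 92^8≡262, 92^16≡147, 92^32≡54, 92^64≡42 (mod 479).
92^120 = 92^(64+32+16+8) ≡ 270 (mod 479).
Check: 270² = 72900 ≡ 92 (mod 479). The two roots are 209 and 270.

209, 270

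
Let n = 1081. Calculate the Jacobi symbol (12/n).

Pull out 2^2: since 1081 ≡ 1 (mod 8), (2/1081) = +1, so (2/1081)^2 = +1.
Reciprocity: 3 ≡ 3 and 1081 ≡ 1 (mod 4), so (3/1081) = +(1081/3).
Reduce top mod 3: now compute (1/3).
Reached (1/3) = 1. Collecting the sign flips along the way, the symbol is +1.

1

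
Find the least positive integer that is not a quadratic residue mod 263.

5

(2/263) = +1, so 2 is a residue.
(3/263) = +1, so 3 is a residue.
(4/263) = +1, so 4 is a residue.
(5/263) = −1, so 5 is the smallest positive non-residue mod 263.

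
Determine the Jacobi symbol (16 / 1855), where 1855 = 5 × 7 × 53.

1

Pull out 2^4: since 1855 ≡ 7 (mod 8), (2/1855) = +1, so (2/1855)^4 = +1.
Reached (1/1855) = 1. Collecting the sign flips along the way, the symbol is +1.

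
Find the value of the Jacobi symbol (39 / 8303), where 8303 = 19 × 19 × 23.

1

Reciprocity: 39 ≡ 3 and 8303 ≡ 3 (mod 4), so (39/8303) = −(8303/39).
Reduce top mod 39: now compute (35/39).
Reciprocity: 35 ≡ 3 and 39 ≡ 3 (mod 4), so (35/39) = −(39/35).
Reduce top mod 35: now compute (4/35).
Pull out 2^2: since 35 ≡ 3 (mod 8), (2/35) = -1, so (2/35)^2 = +1.
Reached (1/35) = 1. Collecting the sign flips along the way, the symbol is +1.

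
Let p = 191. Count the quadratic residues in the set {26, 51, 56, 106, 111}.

2

(26/191) = +1 → QR.
(51/191) = +1 → QR.
(56/191) = -1 → non-residue.
(106/191) = -1 → non-residue.
(111/191) = -1 → non-residue.
Total quadratic residues among the 5: 2.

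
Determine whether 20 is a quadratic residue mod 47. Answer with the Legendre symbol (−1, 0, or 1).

Pull out 2^2: since 47 ≡ 7 (mod 8), (2/47) = +1, so (2/47)^2 = +1.
Reciprocity: 5 ≡ 1 and 47 ≡ 3 (mod 4), so (5/47) = +(47/5).
Reduce top mod 5: now compute (2/5).
Pull out 2: since 5 ≡ 5 (mod 8), (2/5) = -1.
Reached (1/5) = 1. Collecting the sign flips along the way, the symbol is -1.

-1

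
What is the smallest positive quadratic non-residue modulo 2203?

2

(2/2203) = −1, so 2 is the smallest positive non-residue mod 2203.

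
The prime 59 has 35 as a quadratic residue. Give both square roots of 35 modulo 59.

Since 59 ≡ 3 (mod 4), a square root of 35 is 35^((59+1)/4) = 35^15 mod 59.
Repeated squaring: 35^2≡45, 35^4≡19, 35^8≡7 (mod 59).
35^15 = 35^(8+4+2+1) ≡ 25 (mod 59).
Check: 25² = 625 ≡ 35 (mod 59). The two roots are 25 and 34.

25, 34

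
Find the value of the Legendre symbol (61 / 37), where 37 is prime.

-1

First reduce: 61 ≡ 24 (mod 37).
Pull out 2^3: since 37 ≡ 5 (mod 8), (2/37) = -1, so (2/37)^3 = -1.
Reciprocity: 3 ≡ 3 and 37 ≡ 1 (mod 4), so (3/37) = +(37/3).
Reduce top mod 3: now compute (1/3).
Reached (1/3) = 1. Collecting the sign flips along the way, the symbol is -1.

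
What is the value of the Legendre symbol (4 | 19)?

1

Euler's criterion: (4/19) ≡ 4^9 (mod 19).
4^2 ≡ 16 (mod 19)
4^4 ≡ 9 (mod 19)
4^8 ≡ 5 (mod 19)
4^9 = 4^(8+1) ≡ 1 (mod 19).
Result is 1, so (4/19) = 1.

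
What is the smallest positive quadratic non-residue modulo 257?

(2/257) = +1, so 2 is a residue.
(3/257) = −1, so 3 is the smallest positive non-residue mod 257.

3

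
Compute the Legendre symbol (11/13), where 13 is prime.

Reciprocity: 11 ≡ 3 and 13 ≡ 1 (mod 4), so (11/13) = +(13/11).
Reduce top mod 11: now compute (2/11).
Pull out 2: since 11 ≡ 3 (mod 8), (2/11) = -1.
Reached (1/11) = 1. Collecting the sign flips along the way, the symbol is -1.

-1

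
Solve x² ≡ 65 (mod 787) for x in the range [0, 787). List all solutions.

297, 490

Since 787 ≡ 3 (mod 4), a square root of 65 is 65^((787+1)/4) = 65^197 mod 787.
Repeated squaring: 65^2≡290, 65^4≡678, 65^8≡76, 65^16≡267, 65^32≡459, 65^64≡552, 65^128≡135 (mod 787).
65^197 = 65^(128+64+4+1) ≡ 490 (mod 787).
Check: 490² = 240100 ≡ 65 (mod 787). The two roots are 297 and 490.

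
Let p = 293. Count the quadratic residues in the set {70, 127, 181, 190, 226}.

(70/293) = -1 → non-residue.
(127/293) = -1 → non-residue.
(181/293) = -1 → non-residue.
(190/293) = -1 → non-residue.
(226/293) = +1 → QR.
Total quadratic residues among the 5: 1.

1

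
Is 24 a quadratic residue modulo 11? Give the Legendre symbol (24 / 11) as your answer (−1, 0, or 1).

Euler's criterion: (24/11) ≡ 2^5 (mod 11).
2^2 ≡ 4 (mod 11)
2^4 ≡ 5 (mod 11)
2^5 = 2^(4+1) ≡ 10 (mod 11).
Result is 10 ≡ −1, so (24/11) = −1.

-1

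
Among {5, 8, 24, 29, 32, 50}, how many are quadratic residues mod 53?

2

(5/53) = -1 → non-residue.
(8/53) = -1 → non-residue.
(24/53) = +1 → QR.
(29/53) = +1 → QR.
(32/53) = -1 → non-residue.
(50/53) = -1 → non-residue.
Total quadratic residues among the 6: 2.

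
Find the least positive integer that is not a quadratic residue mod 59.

2

(2/59) = −1, so 2 is the smallest positive non-residue mod 59.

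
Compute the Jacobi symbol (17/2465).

0

Reciprocity: 17 ≡ 1 and 2465 ≡ 1 (mod 4), so (17/2465) = +(2465/17).
Reduce top mod 17: now compute (0/17).
Top reduces to 0: gcd > 1, so the symbol is 0.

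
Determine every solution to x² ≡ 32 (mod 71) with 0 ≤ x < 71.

23, 48

Since 71 ≡ 3 (mod 4), a square root of 32 is 32^((71+1)/4) = 32^18 mod 71.
Repeated squaring: 32^2≡30, 32^4≡48, 32^8≡32, 32^16≡30 (mod 71).
32^18 = 32^(16+2) ≡ 48 (mod 71).
Check: 48² = 2304 ≡ 32 (mod 71). The two roots are 23 and 48.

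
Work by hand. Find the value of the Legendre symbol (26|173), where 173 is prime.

Pull out 2: since 173 ≡ 5 (mod 8), (2/173) = -1.
Reciprocity: 13 ≡ 1 and 173 ≡ 1 (mod 4), so (13/173) = +(173/13).
Reduce top mod 13: now compute (4/13).
Pull out 2^2: since 13 ≡ 5 (mod 8), (2/13) = -1, so (2/13)^2 = +1.
Reached (1/13) = 1. Collecting the sign flips along the way, the symbol is -1.

-1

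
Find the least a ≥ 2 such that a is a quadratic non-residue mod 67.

(2/67) = −1, so 2 is the smallest positive non-residue mod 67.

2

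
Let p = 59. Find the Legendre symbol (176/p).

First reduce: 176 ≡ 58 (mod 59).
Pull out 2: since 59 ≡ 3 (mod 8), (2/59) = -1.
Reciprocity: 29 ≡ 1 and 59 ≡ 3 (mod 4), so (29/59) = +(59/29).
Reduce top mod 29: now compute (1/29).
Reached (1/29) = 1. Collecting the sign flips along the way, the symbol is -1.

-1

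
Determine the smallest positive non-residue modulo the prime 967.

(2/967) = +1, so 2 is a residue.
(3/967) = −1, so 3 is the smallest positive non-residue mod 967.

3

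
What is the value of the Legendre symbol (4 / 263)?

Pull out 2^2: since 263 ≡ 7 (mod 8), (2/263) = +1, so (2/263)^2 = +1.
Reached (1/263) = 1. Collecting the sign flips along the way, the symbol is +1.

1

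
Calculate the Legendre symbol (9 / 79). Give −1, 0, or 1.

1

Reciprocity: 9 ≡ 1 and 79 ≡ 3 (mod 4), so (9/79) = +(79/9).
Reduce top mod 9: now compute (7/9).
Reciprocity: 7 ≡ 3 and 9 ≡ 1 (mod 4), so (7/9) = +(9/7).
Reduce top mod 7: now compute (2/7).
Pull out 2: since 7 ≡ 7 (mod 8), (2/7) = +1.
Reached (1/7) = 1. Collecting the sign flips along the way, the symbol is +1.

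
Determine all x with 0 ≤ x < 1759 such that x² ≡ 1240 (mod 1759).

386, 1373

Since 1759 ≡ 3 (mod 4), a square root of 1240 is 1240^((1759+1)/4) = 1240^440 mod 1759.
Repeated squaring: 1240^2≡234, 1240^4≡227, 1240^8≡518, 1240^16≡956, 1240^32≡1015, 1240^64≡1210, 1240^128≡612, 1240^256≡1636 (mod 1759).
1240^440 = 1240^(256+128+32+16+8) ≡ 1373 (mod 1759).
Check: 1373² = 1885129 ≡ 1240 (mod 1759). The two roots are 386 and 1373.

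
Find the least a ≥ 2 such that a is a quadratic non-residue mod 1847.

(2/1847) = +1, so 2 is a residue.
(3/1847) = +1, so 3 is a residue.
(4/1847) = +1, so 4 is a residue.
(5/1847) = −1, so 5 is the smallest positive non-residue mod 1847.

5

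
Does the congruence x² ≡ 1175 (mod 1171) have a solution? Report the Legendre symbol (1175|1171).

First reduce: 1175 ≡ 4 (mod 1171).
Pull out 2^2: since 1171 ≡ 3 (mod 8), (2/1171) = -1, so (2/1171)^2 = +1.
Reached (1/1171) = 1. Collecting the sign flips along the way, the symbol is +1.

1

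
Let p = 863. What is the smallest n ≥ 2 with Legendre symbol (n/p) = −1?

5

(2/863) = +1, so 2 is a residue.
(3/863) = +1, so 3 is a residue.
(4/863) = +1, so 4 is a residue.
(5/863) = −1, so 5 is the smallest positive non-residue mod 863.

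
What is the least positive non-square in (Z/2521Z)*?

(2/2521) = +1, so 2 is a residue.
(3/2521) = +1, so 3 is a residue.
(4/2521) = +1, so 4 is a residue.
(5/2521) = +1, so 5 is a residue.
(6/2521) = +1, so 6 is a residue.
(7/2521) = +1, so 7 is a residue.
(8/2521) = +1, so 8 is a residue.
(9/2521) = +1, so 9 is a residue.
(10/2521) = +1, so 10 is a residue.
(11/2521) = −1, so 11 is the smallest positive non-residue mod 2521.

11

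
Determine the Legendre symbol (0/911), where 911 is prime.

Top reduces to 0: gcd > 1, so the symbol is 0.

0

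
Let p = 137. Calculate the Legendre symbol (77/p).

Reciprocity: 77 ≡ 1 and 137 ≡ 1 (mod 4), so (77/137) = +(137/77).
Reduce top mod 77: now compute (60/77).
Pull out 2^2: since 77 ≡ 5 (mod 8), (2/77) = -1, so (2/77)^2 = +1.
Reciprocity: 15 ≡ 3 and 77 ≡ 1 (mod 4), so (15/77) = +(77/15).
Reduce top mod 15: now compute (2/15).
Pull out 2: since 15 ≡ 7 (mod 8), (2/15) = +1.
Reached (1/15) = 1. Collecting the sign flips along the way, the symbol is +1.

1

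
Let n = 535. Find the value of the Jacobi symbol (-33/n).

1

First reduce: -33 ≡ 502 (mod 535).
Pull out 2: since 535 ≡ 7 (mod 8), (2/535) = +1.
Reciprocity: 251 ≡ 3 and 535 ≡ 3 (mod 4), so (251/535) = −(535/251).
Reduce top mod 251: now compute (33/251).
Reciprocity: 33 ≡ 1 and 251 ≡ 3 (mod 4), so (33/251) = +(251/33).
Reduce top mod 33: now compute (20/33).
Pull out 2^2: since 33 ≡ 1 (mod 8), (2/33) = +1, so (2/33)^2 = +1.
Reciprocity: 5 ≡ 1 and 33 ≡ 1 (mod 4), so (5/33) = +(33/5).
Reduce top mod 5: now compute (3/5).
Reciprocity: 3 ≡ 3 and 5 ≡ 1 (mod 4), so (3/5) = +(5/3).
Reduce top mod 3: now compute (2/3).
Pull out 2: since 3 ≡ 3 (mod 8), (2/3) = -1.
Reached (1/3) = 1. Collecting the sign flips along the way, the symbol is +1.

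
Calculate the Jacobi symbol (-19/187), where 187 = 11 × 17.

First reduce: -19 ≡ 168 (mod 187).
Pull out 2^3: since 187 ≡ 3 (mod 8), (2/187) = -1, so (2/187)^3 = -1.
Reciprocity: 21 ≡ 1 and 187 ≡ 3 (mod 4), so (21/187) = +(187/21).
Reduce top mod 21: now compute (19/21).
Reciprocity: 19 ≡ 3 and 21 ≡ 1 (mod 4), so (19/21) = +(21/19).
Reduce top mod 19: now compute (2/19).
Pull out 2: since 19 ≡ 3 (mod 8), (2/19) = -1.
Reached (1/19) = 1. Collecting the sign flips along the way, the symbol is +1.

1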